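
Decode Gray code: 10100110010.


Gray code: 10100110010
MSB stays the same: 1
Each subsequent bit = prev_binary XOR current_gray:
  B[1] = 1 XOR 0 = 1
  B[2] = 1 XOR 1 = 0
  B[3] = 0 XOR 0 = 0
  B[4] = 0 XOR 0 = 0
  B[5] = 0 XOR 1 = 1
  B[6] = 1 XOR 1 = 0
  B[7] = 0 XOR 0 = 0
  B[8] = 0 XOR 0 = 0
  B[9] = 0 XOR 1 = 1
  B[10] = 1 XOR 0 = 1
= 11000100011 (1571 decimal)


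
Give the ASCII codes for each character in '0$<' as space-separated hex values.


String: '0$<'  (3 characters)
Per-character ASCII lookup:
  '0': digits start at 48: '0' = 48 + 0 = 48 → 0x30
  '$': special character: '$' = 36 → 0x24
  '<': special character: '<' = 60 → 0x3C
= 0x30 0x24 0x3C


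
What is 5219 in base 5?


Divide by 5 repeatedly:
5219 ÷ 5 = 1043 remainder 4
1043 ÷ 5 = 208 remainder 3
208 ÷ 5 = 41 remainder 3
41 ÷ 5 = 8 remainder 1
8 ÷ 5 = 1 remainder 3
1 ÷ 5 = 0 remainder 1
Reading remainders bottom-up:
= 131334


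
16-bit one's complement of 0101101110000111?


Original: 0101101110000111
Invert all bits:
  bit 0: 0 → 1
  bit 1: 1 → 0
  bit 2: 0 → 1
  bit 3: 1 → 0
  bit 4: 1 → 0
  bit 5: 0 → 1
  bit 6: 1 → 0
  bit 7: 1 → 0
  bit 8: 1 → 0
  bit 9: 0 → 1
  bit 10: 0 → 1
  bit 11: 0 → 1
  bit 12: 0 → 1
  bit 13: 1 → 0
  bit 14: 1 → 0
  bit 15: 1 → 0
= 1010010001111000


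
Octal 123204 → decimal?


Positional values:
Position 0: 4 × 8^0 = 4
Position 1: 0 × 8^1 = 0
Position 2: 2 × 8^2 = 128
Position 3: 3 × 8^3 = 1536
Position 4: 2 × 8^4 = 8192
Position 5: 1 × 8^5 = 32768
Sum = 4 + 0 + 128 + 1536 + 8192 + 32768
= 42628


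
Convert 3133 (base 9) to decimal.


Positional values (base 9):
  3 × 9^0 = 3 × 1 = 3
  3 × 9^1 = 3 × 9 = 27
  1 × 9^2 = 1 × 81 = 81
  3 × 9^3 = 3 × 729 = 2187
Sum = 3 + 27 + 81 + 2187
= 2298


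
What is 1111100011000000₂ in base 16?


Group into 4-bit nibbles: 1111100011000000
  1111 = F
  1000 = 8
  1100 = C
  0000 = 0
= 0xF8C0


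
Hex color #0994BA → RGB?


Hex: #0994BA
R = 09₁₆ = 9
G = 94₁₆ = 148
B = BA₁₆ = 186
= RGB(9, 148, 186)


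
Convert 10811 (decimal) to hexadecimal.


Divide by 16 repeatedly:
10811 ÷ 16 = 675 remainder 11 (B)
675 ÷ 16 = 42 remainder 3 (3)
42 ÷ 16 = 2 remainder 10 (A)
2 ÷ 16 = 0 remainder 2 (2)
Reading remainders bottom-up:
= 0x2A3B


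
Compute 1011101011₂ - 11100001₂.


Align and subtract column by column (LSB to MSB, borrowing when needed):
  1011101011
- 0011100001
  ----------
  col 0: (1 - 0 borrow-in) - 1 → 1 - 1 = 0, borrow out 0
  col 1: (1 - 0 borrow-in) - 0 → 1 - 0 = 1, borrow out 0
  col 2: (0 - 0 borrow-in) - 0 → 0 - 0 = 0, borrow out 0
  col 3: (1 - 0 borrow-in) - 0 → 1 - 0 = 1, borrow out 0
  col 4: (0 - 0 borrow-in) - 0 → 0 - 0 = 0, borrow out 0
  col 5: (1 - 0 borrow-in) - 1 → 1 - 1 = 0, borrow out 0
  col 6: (1 - 0 borrow-in) - 1 → 1 - 1 = 0, borrow out 0
  col 7: (1 - 0 borrow-in) - 1 → 1 - 1 = 0, borrow out 0
  col 8: (0 - 0 borrow-in) - 0 → 0 - 0 = 0, borrow out 0
  col 9: (1 - 0 borrow-in) - 0 → 1 - 0 = 1, borrow out 0
Reading bits MSB→LSB: 1000001010
Strip leading zeros: 1000001010
= 1000001010


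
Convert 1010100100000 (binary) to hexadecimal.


Group into 4-bit nibbles: 0001010100100000
  0001 = 1
  0101 = 5
  0010 = 2
  0000 = 0
= 0x1520


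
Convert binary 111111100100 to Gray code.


Binary: 111111100100
Gray code: G = B XOR (B >> 1)
B >> 1 = 011111110010
111111100100 XOR 011111110010:
  1 XOR 0 = 1
  1 XOR 1 = 0
  1 XOR 1 = 0
  1 XOR 1 = 0
  1 XOR 1 = 0
  1 XOR 1 = 0
  1 XOR 1 = 0
  0 XOR 1 = 1
  0 XOR 0 = 0
  1 XOR 0 = 1
  0 XOR 1 = 1
  0 XOR 0 = 0
= 100000010110


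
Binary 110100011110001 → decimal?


Positional values:
Bit 0: 1 × 2^0 = 1
Bit 4: 1 × 2^4 = 16
Bit 5: 1 × 2^5 = 32
Bit 6: 1 × 2^6 = 64
Bit 7: 1 × 2^7 = 128
Bit 11: 1 × 2^11 = 2048
Bit 13: 1 × 2^13 = 8192
Bit 14: 1 × 2^14 = 16384
Sum = 1 + 16 + 32 + 64 + 128 + 2048 + 8192 + 16384
= 26865


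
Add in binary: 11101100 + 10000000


Align and add column by column (LSB to MSB, carry propagating):
  011101100
+ 010000000
  ---------
  col 0: 0 + 0 + 0 (carry in) = 0 → bit 0, carry out 0
  col 1: 0 + 0 + 0 (carry in) = 0 → bit 0, carry out 0
  col 2: 1 + 0 + 0 (carry in) = 1 → bit 1, carry out 0
  col 3: 1 + 0 + 0 (carry in) = 1 → bit 1, carry out 0
  col 4: 0 + 0 + 0 (carry in) = 0 → bit 0, carry out 0
  col 5: 1 + 0 + 0 (carry in) = 1 → bit 1, carry out 0
  col 6: 1 + 0 + 0 (carry in) = 1 → bit 1, carry out 0
  col 7: 1 + 1 + 0 (carry in) = 2 → bit 0, carry out 1
  col 8: 0 + 0 + 1 (carry in) = 1 → bit 1, carry out 0
Reading bits MSB→LSB: 101101100
Strip leading zeros: 101101100
= 101101100


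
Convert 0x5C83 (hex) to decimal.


Positional values:
Position 0: 3 × 16^0 = 3 × 1 = 3
Position 1: 8 × 16^1 = 8 × 16 = 128
Position 2: C × 16^2 = 12 × 256 = 3072
Position 3: 5 × 16^3 = 5 × 4096 = 20480
Sum = 3 + 128 + 3072 + 20480
= 23683


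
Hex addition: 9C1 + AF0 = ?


Align and add column by column (LSB to MSB, each column mod 16 with carry):
  09C1
+ 0AF0
  ----
  col 0: 1(1) + 0(0) + 0 (carry in) = 1 → 1(1), carry out 0
  col 1: C(12) + F(15) + 0 (carry in) = 27 → B(11), carry out 1
  col 2: 9(9) + A(10) + 1 (carry in) = 20 → 4(4), carry out 1
  col 3: 0(0) + 0(0) + 1 (carry in) = 1 → 1(1), carry out 0
Reading digits MSB→LSB: 14B1
Strip leading zeros: 14B1
= 0x14B1


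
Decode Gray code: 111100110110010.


Gray code: 111100110110010
MSB stays the same: 1
Each subsequent bit = prev_binary XOR current_gray:
  B[1] = 1 XOR 1 = 0
  B[2] = 0 XOR 1 = 1
  B[3] = 1 XOR 1 = 0
  B[4] = 0 XOR 0 = 0
  B[5] = 0 XOR 0 = 0
  B[6] = 0 XOR 1 = 1
  B[7] = 1 XOR 1 = 0
  B[8] = 0 XOR 0 = 0
  B[9] = 0 XOR 1 = 1
  B[10] = 1 XOR 1 = 0
  B[11] = 0 XOR 0 = 0
  B[12] = 0 XOR 0 = 0
  B[13] = 0 XOR 1 = 1
  B[14] = 1 XOR 0 = 1
= 101000100100011 (20771 decimal)


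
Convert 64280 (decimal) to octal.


Divide by 8 repeatedly:
64280 ÷ 8 = 8035 remainder 0
8035 ÷ 8 = 1004 remainder 3
1004 ÷ 8 = 125 remainder 4
125 ÷ 8 = 15 remainder 5
15 ÷ 8 = 1 remainder 7
1 ÷ 8 = 0 remainder 1
Reading remainders bottom-up:
= 0o175430


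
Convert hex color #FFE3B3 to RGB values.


Hex: #FFE3B3
R = FF₁₆ = 255
G = E3₁₆ = 227
B = B3₁₆ = 179
= RGB(255, 227, 179)


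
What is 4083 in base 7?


Divide by 7 repeatedly:
4083 ÷ 7 = 583 remainder 2
583 ÷ 7 = 83 remainder 2
83 ÷ 7 = 11 remainder 6
11 ÷ 7 = 1 remainder 4
1 ÷ 7 = 0 remainder 1
Reading remainders bottom-up:
= 14622


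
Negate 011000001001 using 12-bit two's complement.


Original: 011000001001
Step 1 - Invert all bits: 100111110110
Step 2 - Add 1: 100111110110 + 1
= 100111110111 (represents -1545)


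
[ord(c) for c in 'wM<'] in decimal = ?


String: 'wM<'  (3 characters)
Per-character ASCII lookup:
  'w': lowercase starts at 97: 'w' = 97 + 22 = 119
  'M': uppercase starts at 65: 'M' = 65 + 12 = 77
  '<': special character: '<' = 60
= 119 77 60


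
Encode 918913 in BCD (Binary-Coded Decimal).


Each digit → 4-bit binary:
  9 → 1001
  1 → 0001
  8 → 1000
  9 → 1001
  1 → 0001
  3 → 0011
= 1001 0001 1000 1001 0001 0011


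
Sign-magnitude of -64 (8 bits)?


Sign bit: 1 (negative)
Magnitude: 64 = 1000000
= 11000000


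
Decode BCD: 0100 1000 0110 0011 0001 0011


Each 4-bit group → digit:
  0100 → 4
  1000 → 8
  0110 → 6
  0011 → 3
  0001 → 1
  0011 → 3
= 486313


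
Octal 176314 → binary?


Each octal digit → 3 binary bits:
  1 = 001
  7 = 111
  6 = 110
  3 = 011
  1 = 001
  4 = 100
Concatenate: 001 111 110 011 001 100
= 001111110011001100


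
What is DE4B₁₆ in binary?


Each hex digit → 4 binary bits:
  D = 1101
  E = 1110
  4 = 0100
  B = 1011
Concatenate: 1101 1110 0100 1011
= 1101111001001011


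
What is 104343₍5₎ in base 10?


Positional values (base 5):
  3 × 5^0 = 3 × 1 = 3
  4 × 5^1 = 4 × 5 = 20
  3 × 5^2 = 3 × 25 = 75
  4 × 5^3 = 4 × 125 = 500
  0 × 5^4 = 0 × 625 = 0
  1 × 5^5 = 1 × 3125 = 3125
Sum = 3 + 20 + 75 + 500 + 0 + 3125
= 3723


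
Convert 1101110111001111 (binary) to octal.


Group into 3-bit groups: 001101110111001111
  001 = 1
  101 = 5
  110 = 6
  111 = 7
  001 = 1
  111 = 7
= 0o156717


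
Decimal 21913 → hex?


Divide by 16 repeatedly:
21913 ÷ 16 = 1369 remainder 9 (9)
1369 ÷ 16 = 85 remainder 9 (9)
85 ÷ 16 = 5 remainder 5 (5)
5 ÷ 16 = 0 remainder 5 (5)
Reading remainders bottom-up:
= 0x5599


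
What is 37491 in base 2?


Divide by 2 repeatedly:
37491 ÷ 2 = 18745 remainder 1
18745 ÷ 2 = 9372 remainder 1
9372 ÷ 2 = 4686 remainder 0
4686 ÷ 2 = 2343 remainder 0
2343 ÷ 2 = 1171 remainder 1
1171 ÷ 2 = 585 remainder 1
585 ÷ 2 = 292 remainder 1
292 ÷ 2 = 146 remainder 0
146 ÷ 2 = 73 remainder 0
73 ÷ 2 = 36 remainder 1
36 ÷ 2 = 18 remainder 0
18 ÷ 2 = 9 remainder 0
9 ÷ 2 = 4 remainder 1
4 ÷ 2 = 2 remainder 0
2 ÷ 2 = 1 remainder 0
1 ÷ 2 = 0 remainder 1
Reading remainders bottom-up:
= 1001001001110011


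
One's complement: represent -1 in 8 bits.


Original: 00000001
Invert all bits:
  bit 0: 0 → 1
  bit 1: 0 → 1
  bit 2: 0 → 1
  bit 3: 0 → 1
  bit 4: 0 → 1
  bit 5: 0 → 1
  bit 6: 0 → 1
  bit 7: 1 → 0
= 11111110


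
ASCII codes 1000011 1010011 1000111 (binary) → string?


Codes (binary): 1000011 1010011 1000111
Per-code ASCII lookup:
  1000011 = 67  (range 65-90: uppercase, 67 - 65 = 2) → 'C'
  1010011 = 83  (range 65-90: uppercase, 83 - 65 = 18) → 'S'
  1000111 = 71  (range 65-90: uppercase, 71 - 65 = 6) → 'G'
= 'CSG'


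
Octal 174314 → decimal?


Positional values:
Position 0: 4 × 8^0 = 4
Position 1: 1 × 8^1 = 8
Position 2: 3 × 8^2 = 192
Position 3: 4 × 8^3 = 2048
Position 4: 7 × 8^4 = 28672
Position 5: 1 × 8^5 = 32768
Sum = 4 + 8 + 192 + 2048 + 28672 + 32768
= 63692


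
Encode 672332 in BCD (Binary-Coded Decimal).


Each digit → 4-bit binary:
  6 → 0110
  7 → 0111
  2 → 0010
  3 → 0011
  3 → 0011
  2 → 0010
= 0110 0111 0010 0011 0011 0010


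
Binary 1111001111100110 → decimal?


Positional values:
Bit 1: 1 × 2^1 = 2
Bit 2: 1 × 2^2 = 4
Bit 5: 1 × 2^5 = 32
Bit 6: 1 × 2^6 = 64
Bit 7: 1 × 2^7 = 128
Bit 8: 1 × 2^8 = 256
Bit 9: 1 × 2^9 = 512
Bit 12: 1 × 2^12 = 4096
Bit 13: 1 × 2^13 = 8192
Bit 14: 1 × 2^14 = 16384
Bit 15: 1 × 2^15 = 32768
Sum = 2 + 4 + 32 + 64 + 128 + 256 + 512 + 4096 + 8192 + 16384 + 32768
= 62438


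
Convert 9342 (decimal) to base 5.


Divide by 5 repeatedly:
9342 ÷ 5 = 1868 remainder 2
1868 ÷ 5 = 373 remainder 3
373 ÷ 5 = 74 remainder 3
74 ÷ 5 = 14 remainder 4
14 ÷ 5 = 2 remainder 4
2 ÷ 5 = 0 remainder 2
Reading remainders bottom-up:
= 244332


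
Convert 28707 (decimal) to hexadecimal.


Divide by 16 repeatedly:
28707 ÷ 16 = 1794 remainder 3 (3)
1794 ÷ 16 = 112 remainder 2 (2)
112 ÷ 16 = 7 remainder 0 (0)
7 ÷ 16 = 0 remainder 7 (7)
Reading remainders bottom-up:
= 0x7023


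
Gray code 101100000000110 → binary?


Gray code: 101100000000110
MSB stays the same: 1
Each subsequent bit = prev_binary XOR current_gray:
  B[1] = 1 XOR 0 = 1
  B[2] = 1 XOR 1 = 0
  B[3] = 0 XOR 1 = 1
  B[4] = 1 XOR 0 = 1
  B[5] = 1 XOR 0 = 1
  B[6] = 1 XOR 0 = 1
  B[7] = 1 XOR 0 = 1
  B[8] = 1 XOR 0 = 1
  B[9] = 1 XOR 0 = 1
  B[10] = 1 XOR 0 = 1
  B[11] = 1 XOR 0 = 1
  B[12] = 1 XOR 1 = 0
  B[13] = 0 XOR 1 = 1
  B[14] = 1 XOR 0 = 1
= 110111111111011 (28667 decimal)


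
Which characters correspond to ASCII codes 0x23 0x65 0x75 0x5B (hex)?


Codes (hex): 0x23 0x65 0x75 0x5B
Per-code ASCII lookup:
  0x23 = 35  (special character) → '#'
  0x65 = 101  (range 97-122: lowercase, 101 - 97 = 4) → 'e'
  0x75 = 117  (range 97-122: lowercase, 117 - 97 = 20) → 'u'
  0x5B = 91  (special character) → '['
= '#eu['


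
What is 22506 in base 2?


Divide by 2 repeatedly:
22506 ÷ 2 = 11253 remainder 0
11253 ÷ 2 = 5626 remainder 1
5626 ÷ 2 = 2813 remainder 0
2813 ÷ 2 = 1406 remainder 1
1406 ÷ 2 = 703 remainder 0
703 ÷ 2 = 351 remainder 1
351 ÷ 2 = 175 remainder 1
175 ÷ 2 = 87 remainder 1
87 ÷ 2 = 43 remainder 1
43 ÷ 2 = 21 remainder 1
21 ÷ 2 = 10 remainder 1
10 ÷ 2 = 5 remainder 0
5 ÷ 2 = 2 remainder 1
2 ÷ 2 = 1 remainder 0
1 ÷ 2 = 0 remainder 1
Reading remainders bottom-up:
= 101011111101010


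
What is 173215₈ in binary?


Each octal digit → 3 binary bits:
  1 = 001
  7 = 111
  3 = 011
  2 = 010
  1 = 001
  5 = 101
Concatenate: 001 111 011 010 001 101
= 001111011010001101


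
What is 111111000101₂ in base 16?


Group into 4-bit nibbles: 111111000101
  1111 = F
  1100 = C
  0101 = 5
= 0xFC5


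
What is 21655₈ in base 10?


Positional values:
Position 0: 5 × 8^0 = 5
Position 1: 5 × 8^1 = 40
Position 2: 6 × 8^2 = 384
Position 3: 1 × 8^3 = 512
Position 4: 2 × 8^4 = 8192
Sum = 5 + 40 + 384 + 512 + 8192
= 9133


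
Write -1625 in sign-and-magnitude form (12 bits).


Sign bit: 1 (negative)
Magnitude: 1625 = 11001011001
= 111001011001


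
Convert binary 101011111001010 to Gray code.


Binary: 101011111001010
Gray code: G = B XOR (B >> 1)
B >> 1 = 010101111100101
101011111001010 XOR 010101111100101:
  1 XOR 0 = 1
  0 XOR 1 = 1
  1 XOR 0 = 1
  0 XOR 1 = 1
  1 XOR 0 = 1
  1 XOR 1 = 0
  1 XOR 1 = 0
  1 XOR 1 = 0
  1 XOR 1 = 0
  0 XOR 1 = 1
  0 XOR 0 = 0
  1 XOR 0 = 1
  0 XOR 1 = 1
  1 XOR 0 = 1
  0 XOR 1 = 1
= 111110000101111


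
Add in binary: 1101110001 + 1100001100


Align and add column by column (LSB to MSB, carry propagating):
  01101110001
+ 01100001100
  -----------
  col 0: 1 + 0 + 0 (carry in) = 1 → bit 1, carry out 0
  col 1: 0 + 0 + 0 (carry in) = 0 → bit 0, carry out 0
  col 2: 0 + 1 + 0 (carry in) = 1 → bit 1, carry out 0
  col 3: 0 + 1 + 0 (carry in) = 1 → bit 1, carry out 0
  col 4: 1 + 0 + 0 (carry in) = 1 → bit 1, carry out 0
  col 5: 1 + 0 + 0 (carry in) = 1 → bit 1, carry out 0
  col 6: 1 + 0 + 0 (carry in) = 1 → bit 1, carry out 0
  col 7: 0 + 0 + 0 (carry in) = 0 → bit 0, carry out 0
  col 8: 1 + 1 + 0 (carry in) = 2 → bit 0, carry out 1
  col 9: 1 + 1 + 1 (carry in) = 3 → bit 1, carry out 1
  col 10: 0 + 0 + 1 (carry in) = 1 → bit 1, carry out 0
Reading bits MSB→LSB: 11001111101
Strip leading zeros: 11001111101
= 11001111101


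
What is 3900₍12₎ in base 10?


Positional values (base 12):
  0 × 12^0 = 0 × 1 = 0
  0 × 12^1 = 0 × 12 = 0
  9 × 12^2 = 9 × 144 = 1296
  3 × 12^3 = 3 × 1728 = 5184
Sum = 0 + 0 + 1296 + 5184
= 6480


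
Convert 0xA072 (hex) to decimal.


Positional values:
Position 0: 2 × 16^0 = 2 × 1 = 2
Position 1: 7 × 16^1 = 7 × 16 = 112
Position 2: 0 × 16^2 = 0 × 256 = 0
Position 3: A × 16^3 = 10 × 4096 = 40960
Sum = 2 + 112 + 0 + 40960
= 41074


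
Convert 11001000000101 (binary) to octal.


Group into 3-bit groups: 011001000000101
  011 = 3
  001 = 1
  000 = 0
  000 = 0
  101 = 5
= 0o31005


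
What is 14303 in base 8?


Divide by 8 repeatedly:
14303 ÷ 8 = 1787 remainder 7
1787 ÷ 8 = 223 remainder 3
223 ÷ 8 = 27 remainder 7
27 ÷ 8 = 3 remainder 3
3 ÷ 8 = 0 remainder 3
Reading remainders bottom-up:
= 0o33737


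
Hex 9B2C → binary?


Each hex digit → 4 binary bits:
  9 = 1001
  B = 1011
  2 = 0010
  C = 1100
Concatenate: 1001 1011 0010 1100
= 1001101100101100


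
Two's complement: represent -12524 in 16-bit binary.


Original: 0011000011101100
Step 1 - Invert all bits: 1100111100010011
Step 2 - Add 1: 1100111100010011 + 1
= 1100111100010100 (represents -12524)


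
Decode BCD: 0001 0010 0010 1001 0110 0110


Each 4-bit group → digit:
  0001 → 1
  0010 → 2
  0010 → 2
  1001 → 9
  0110 → 6
  0110 → 6
= 122966


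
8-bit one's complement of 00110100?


Original: 00110100
Invert all bits:
  bit 0: 0 → 1
  bit 1: 0 → 1
  bit 2: 1 → 0
  bit 3: 1 → 0
  bit 4: 0 → 1
  bit 5: 1 → 0
  bit 6: 0 → 1
  bit 7: 0 → 1
= 11001011


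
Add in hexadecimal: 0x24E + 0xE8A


Align and add column by column (LSB to MSB, each column mod 16 with carry):
  024E
+ 0E8A
  ----
  col 0: E(14) + A(10) + 0 (carry in) = 24 → 8(8), carry out 1
  col 1: 4(4) + 8(8) + 1 (carry in) = 13 → D(13), carry out 0
  col 2: 2(2) + E(14) + 0 (carry in) = 16 → 0(0), carry out 1
  col 3: 0(0) + 0(0) + 1 (carry in) = 1 → 1(1), carry out 0
Reading digits MSB→LSB: 10D8
Strip leading zeros: 10D8
= 0x10D8


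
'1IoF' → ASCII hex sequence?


String: '1IoF'  (4 characters)
Per-character ASCII lookup:
  '1': digits start at 48: '1' = 48 + 1 = 49 → 0x31
  'I': uppercase starts at 65: 'I' = 65 + 8 = 73 → 0x49
  'o': lowercase starts at 97: 'o' = 97 + 14 = 111 → 0x6F
  'F': uppercase starts at 65: 'F' = 65 + 5 = 70 → 0x46
= 0x31 0x49 0x6F 0x46


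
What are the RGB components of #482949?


Hex: #482949
R = 48₁₆ = 72
G = 29₁₆ = 41
B = 49₁₆ = 73
= RGB(72, 41, 73)


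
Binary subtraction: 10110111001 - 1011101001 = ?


Align and subtract column by column (LSB to MSB, borrowing when needed):
  10110111001
- 01011101001
  -----------
  col 0: (1 - 0 borrow-in) - 1 → 1 - 1 = 0, borrow out 0
  col 1: (0 - 0 borrow-in) - 0 → 0 - 0 = 0, borrow out 0
  col 2: (0 - 0 borrow-in) - 0 → 0 - 0 = 0, borrow out 0
  col 3: (1 - 0 borrow-in) - 1 → 1 - 1 = 0, borrow out 0
  col 4: (1 - 0 borrow-in) - 0 → 1 - 0 = 1, borrow out 0
  col 5: (1 - 0 borrow-in) - 1 → 1 - 1 = 0, borrow out 0
  col 6: (0 - 0 borrow-in) - 1 → borrow from next column: (0+2) - 1 = 1, borrow out 1
  col 7: (1 - 1 borrow-in) - 1 → borrow from next column: (0+2) - 1 = 1, borrow out 1
  col 8: (1 - 1 borrow-in) - 0 → 0 - 0 = 0, borrow out 0
  col 9: (0 - 0 borrow-in) - 1 → borrow from next column: (0+2) - 1 = 1, borrow out 1
  col 10: (1 - 1 borrow-in) - 0 → 0 - 0 = 0, borrow out 0
Reading bits MSB→LSB: 01011010000
Strip leading zeros: 1011010000
= 1011010000


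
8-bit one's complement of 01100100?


Original: 01100100
Invert all bits:
  bit 0: 0 → 1
  bit 1: 1 → 0
  bit 2: 1 → 0
  bit 3: 0 → 1
  bit 4: 0 → 1
  bit 5: 1 → 0
  bit 6: 0 → 1
  bit 7: 0 → 1
= 10011011


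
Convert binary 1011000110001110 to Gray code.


Binary: 1011000110001110
Gray code: G = B XOR (B >> 1)
B >> 1 = 0101100011000111
1011000110001110 XOR 0101100011000111:
  1 XOR 0 = 1
  0 XOR 1 = 1
  1 XOR 0 = 1
  1 XOR 1 = 0
  0 XOR 1 = 1
  0 XOR 0 = 0
  0 XOR 0 = 0
  1 XOR 0 = 1
  1 XOR 1 = 0
  0 XOR 1 = 1
  0 XOR 0 = 0
  0 XOR 0 = 0
  1 XOR 0 = 1
  1 XOR 1 = 0
  1 XOR 1 = 0
  0 XOR 1 = 1
= 1110100101001001


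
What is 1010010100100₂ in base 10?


Positional values:
Bit 2: 1 × 2^2 = 4
Bit 5: 1 × 2^5 = 32
Bit 7: 1 × 2^7 = 128
Bit 10: 1 × 2^10 = 1024
Bit 12: 1 × 2^12 = 4096
Sum = 4 + 32 + 128 + 1024 + 4096
= 5284


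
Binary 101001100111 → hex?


Group into 4-bit nibbles: 101001100111
  1010 = A
  0110 = 6
  0111 = 7
= 0xA67


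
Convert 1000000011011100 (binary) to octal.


Group into 3-bit groups: 001000000011011100
  001 = 1
  000 = 0
  000 = 0
  011 = 3
  011 = 3
  100 = 4
= 0o100334


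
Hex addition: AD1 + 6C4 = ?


Align and add column by column (LSB to MSB, each column mod 16 with carry):
  0AD1
+ 06C4
  ----
  col 0: 1(1) + 4(4) + 0 (carry in) = 5 → 5(5), carry out 0
  col 1: D(13) + C(12) + 0 (carry in) = 25 → 9(9), carry out 1
  col 2: A(10) + 6(6) + 1 (carry in) = 17 → 1(1), carry out 1
  col 3: 0(0) + 0(0) + 1 (carry in) = 1 → 1(1), carry out 0
Reading digits MSB→LSB: 1195
Strip leading zeros: 1195
= 0x1195


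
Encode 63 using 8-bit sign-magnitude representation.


Sign bit: 0 (positive)
Magnitude: 63 = 0111111
= 00111111


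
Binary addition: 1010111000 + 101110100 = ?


Align and add column by column (LSB to MSB, carry propagating):
  01010111000
+ 00101110100
  -----------
  col 0: 0 + 0 + 0 (carry in) = 0 → bit 0, carry out 0
  col 1: 0 + 0 + 0 (carry in) = 0 → bit 0, carry out 0
  col 2: 0 + 1 + 0 (carry in) = 1 → bit 1, carry out 0
  col 3: 1 + 0 + 0 (carry in) = 1 → bit 1, carry out 0
  col 4: 1 + 1 + 0 (carry in) = 2 → bit 0, carry out 1
  col 5: 1 + 1 + 1 (carry in) = 3 → bit 1, carry out 1
  col 6: 0 + 1 + 1 (carry in) = 2 → bit 0, carry out 1
  col 7: 1 + 0 + 1 (carry in) = 2 → bit 0, carry out 1
  col 8: 0 + 1 + 1 (carry in) = 2 → bit 0, carry out 1
  col 9: 1 + 0 + 1 (carry in) = 2 → bit 0, carry out 1
  col 10: 0 + 0 + 1 (carry in) = 1 → bit 1, carry out 0
Reading bits MSB→LSB: 10000101100
Strip leading zeros: 10000101100
= 10000101100


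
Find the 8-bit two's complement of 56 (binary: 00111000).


Original: 00111000
Step 1 - Invert all bits: 11000111
Step 2 - Add 1: 11000111 + 1
= 11001000 (represents -56)


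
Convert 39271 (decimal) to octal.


Divide by 8 repeatedly:
39271 ÷ 8 = 4908 remainder 7
4908 ÷ 8 = 613 remainder 4
613 ÷ 8 = 76 remainder 5
76 ÷ 8 = 9 remainder 4
9 ÷ 8 = 1 remainder 1
1 ÷ 8 = 0 remainder 1
Reading remainders bottom-up:
= 0o114547


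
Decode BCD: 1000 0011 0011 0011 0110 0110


Each 4-bit group → digit:
  1000 → 8
  0011 → 3
  0011 → 3
  0011 → 3
  0110 → 6
  0110 → 6
= 833366


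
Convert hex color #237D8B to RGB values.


Hex: #237D8B
R = 23₁₆ = 35
G = 7D₁₆ = 125
B = 8B₁₆ = 139
= RGB(35, 125, 139)


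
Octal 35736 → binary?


Each octal digit → 3 binary bits:
  3 = 011
  5 = 101
  7 = 111
  3 = 011
  6 = 110
Concatenate: 011 101 111 011 110
= 011101111011110


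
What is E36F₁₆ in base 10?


Positional values:
Position 0: F × 16^0 = 15 × 1 = 15
Position 1: 6 × 16^1 = 6 × 16 = 96
Position 2: 3 × 16^2 = 3 × 256 = 768
Position 3: E × 16^3 = 14 × 4096 = 57344
Sum = 15 + 96 + 768 + 57344
= 58223


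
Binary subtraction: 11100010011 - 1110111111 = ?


Align and subtract column by column (LSB to MSB, borrowing when needed):
  11100010011
- 01110111111
  -----------
  col 0: (1 - 0 borrow-in) - 1 → 1 - 1 = 0, borrow out 0
  col 1: (1 - 0 borrow-in) - 1 → 1 - 1 = 0, borrow out 0
  col 2: (0 - 0 borrow-in) - 1 → borrow from next column: (0+2) - 1 = 1, borrow out 1
  col 3: (0 - 1 borrow-in) - 1 → borrow from next column: (-1+2) - 1 = 0, borrow out 1
  col 4: (1 - 1 borrow-in) - 1 → borrow from next column: (0+2) - 1 = 1, borrow out 1
  col 5: (0 - 1 borrow-in) - 1 → borrow from next column: (-1+2) - 1 = 0, borrow out 1
  col 6: (0 - 1 borrow-in) - 0 → borrow from next column: (-1+2) - 0 = 1, borrow out 1
  col 7: (0 - 1 borrow-in) - 1 → borrow from next column: (-1+2) - 1 = 0, borrow out 1
  col 8: (1 - 1 borrow-in) - 1 → borrow from next column: (0+2) - 1 = 1, borrow out 1
  col 9: (1 - 1 borrow-in) - 1 → borrow from next column: (0+2) - 1 = 1, borrow out 1
  col 10: (1 - 1 borrow-in) - 0 → 0 - 0 = 0, borrow out 0
Reading bits MSB→LSB: 01101010100
Strip leading zeros: 1101010100
= 1101010100


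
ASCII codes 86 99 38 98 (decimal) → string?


Codes (decimal): 86 99 38 98
Per-code ASCII lookup:
  86  (range 65-90: uppercase, 86 - 65 = 21) → 'V'
  99  (range 97-122: lowercase, 99 - 97 = 2) → 'c'
  38  (special character) → '&'
  98  (range 97-122: lowercase, 98 - 97 = 1) → 'b'
= 'Vc&b'


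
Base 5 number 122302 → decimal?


Positional values (base 5):
  2 × 5^0 = 2 × 1 = 2
  0 × 5^1 = 0 × 5 = 0
  3 × 5^2 = 3 × 25 = 75
  2 × 5^3 = 2 × 125 = 250
  2 × 5^4 = 2 × 625 = 1250
  1 × 5^5 = 1 × 3125 = 3125
Sum = 2 + 0 + 75 + 250 + 1250 + 3125
= 4702


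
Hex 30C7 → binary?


Each hex digit → 4 binary bits:
  3 = 0011
  0 = 0000
  C = 1100
  7 = 0111
Concatenate: 0011 0000 1100 0111
= 0011000011000111


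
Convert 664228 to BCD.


Each digit → 4-bit binary:
  6 → 0110
  6 → 0110
  4 → 0100
  2 → 0010
  2 → 0010
  8 → 1000
= 0110 0110 0100 0010 0010 1000


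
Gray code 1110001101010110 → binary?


Gray code: 1110001101010110
MSB stays the same: 1
Each subsequent bit = prev_binary XOR current_gray:
  B[1] = 1 XOR 1 = 0
  B[2] = 0 XOR 1 = 1
  B[3] = 1 XOR 0 = 1
  B[4] = 1 XOR 0 = 1
  B[5] = 1 XOR 0 = 1
  B[6] = 1 XOR 1 = 0
  B[7] = 0 XOR 1 = 1
  B[8] = 1 XOR 0 = 1
  B[9] = 1 XOR 1 = 0
  B[10] = 0 XOR 0 = 0
  B[11] = 0 XOR 1 = 1
  B[12] = 1 XOR 0 = 1
  B[13] = 1 XOR 1 = 0
  B[14] = 0 XOR 1 = 1
  B[15] = 1 XOR 0 = 1
= 1011110110011011 (48539 decimal)


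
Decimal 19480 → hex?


Divide by 16 repeatedly:
19480 ÷ 16 = 1217 remainder 8 (8)
1217 ÷ 16 = 76 remainder 1 (1)
76 ÷ 16 = 4 remainder 12 (C)
4 ÷ 16 = 0 remainder 4 (4)
Reading remainders bottom-up:
= 0x4C18


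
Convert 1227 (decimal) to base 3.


Divide by 3 repeatedly:
1227 ÷ 3 = 409 remainder 0
409 ÷ 3 = 136 remainder 1
136 ÷ 3 = 45 remainder 1
45 ÷ 3 = 15 remainder 0
15 ÷ 3 = 5 remainder 0
5 ÷ 3 = 1 remainder 2
1 ÷ 3 = 0 remainder 1
Reading remainders bottom-up:
= 1200110


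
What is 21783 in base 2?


Divide by 2 repeatedly:
21783 ÷ 2 = 10891 remainder 1
10891 ÷ 2 = 5445 remainder 1
5445 ÷ 2 = 2722 remainder 1
2722 ÷ 2 = 1361 remainder 0
1361 ÷ 2 = 680 remainder 1
680 ÷ 2 = 340 remainder 0
340 ÷ 2 = 170 remainder 0
170 ÷ 2 = 85 remainder 0
85 ÷ 2 = 42 remainder 1
42 ÷ 2 = 21 remainder 0
21 ÷ 2 = 10 remainder 1
10 ÷ 2 = 5 remainder 0
5 ÷ 2 = 2 remainder 1
2 ÷ 2 = 1 remainder 0
1 ÷ 2 = 0 remainder 1
Reading remainders bottom-up:
= 101010100010111


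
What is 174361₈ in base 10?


Positional values:
Position 0: 1 × 8^0 = 1
Position 1: 6 × 8^1 = 48
Position 2: 3 × 8^2 = 192
Position 3: 4 × 8^3 = 2048
Position 4: 7 × 8^4 = 28672
Position 5: 1 × 8^5 = 32768
Sum = 1 + 48 + 192 + 2048 + 28672 + 32768
= 63729


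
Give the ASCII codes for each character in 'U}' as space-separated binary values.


String: 'U}'  (2 characters)
Per-character ASCII lookup:
  'U': uppercase starts at 65: 'U' = 65 + 20 = 85 → 1010101
  '}': special character: '}' = 125 → 1111101
= 1010101 1111101


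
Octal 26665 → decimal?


Positional values:
Position 0: 5 × 8^0 = 5
Position 1: 6 × 8^1 = 48
Position 2: 6 × 8^2 = 384
Position 3: 6 × 8^3 = 3072
Position 4: 2 × 8^4 = 8192
Sum = 5 + 48 + 384 + 3072 + 8192
= 11701


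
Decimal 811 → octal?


Divide by 8 repeatedly:
811 ÷ 8 = 101 remainder 3
101 ÷ 8 = 12 remainder 5
12 ÷ 8 = 1 remainder 4
1 ÷ 8 = 0 remainder 1
Reading remainders bottom-up:
= 0o1453


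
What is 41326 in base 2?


Divide by 2 repeatedly:
41326 ÷ 2 = 20663 remainder 0
20663 ÷ 2 = 10331 remainder 1
10331 ÷ 2 = 5165 remainder 1
5165 ÷ 2 = 2582 remainder 1
2582 ÷ 2 = 1291 remainder 0
1291 ÷ 2 = 645 remainder 1
645 ÷ 2 = 322 remainder 1
322 ÷ 2 = 161 remainder 0
161 ÷ 2 = 80 remainder 1
80 ÷ 2 = 40 remainder 0
40 ÷ 2 = 20 remainder 0
20 ÷ 2 = 10 remainder 0
10 ÷ 2 = 5 remainder 0
5 ÷ 2 = 2 remainder 1
2 ÷ 2 = 1 remainder 0
1 ÷ 2 = 0 remainder 1
Reading remainders bottom-up:
= 1010000101101110


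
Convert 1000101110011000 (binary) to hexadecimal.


Group into 4-bit nibbles: 1000101110011000
  1000 = 8
  1011 = B
  1001 = 9
  1000 = 8
= 0x8B98


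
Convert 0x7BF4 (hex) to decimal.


Positional values:
Position 0: 4 × 16^0 = 4 × 1 = 4
Position 1: F × 16^1 = 15 × 16 = 240
Position 2: B × 16^2 = 11 × 256 = 2816
Position 3: 7 × 16^3 = 7 × 4096 = 28672
Sum = 4 + 240 + 2816 + 28672
= 31732


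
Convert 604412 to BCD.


Each digit → 4-bit binary:
  6 → 0110
  0 → 0000
  4 → 0100
  4 → 0100
  1 → 0001
  2 → 0010
= 0110 0000 0100 0100 0001 0010


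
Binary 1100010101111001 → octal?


Group into 3-bit groups: 001100010101111001
  001 = 1
  100 = 4
  010 = 2
  101 = 5
  111 = 7
  001 = 1
= 0o142571


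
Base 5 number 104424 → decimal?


Positional values (base 5):
  4 × 5^0 = 4 × 1 = 4
  2 × 5^1 = 2 × 5 = 10
  4 × 5^2 = 4 × 25 = 100
  4 × 5^3 = 4 × 125 = 500
  0 × 5^4 = 0 × 625 = 0
  1 × 5^5 = 1 × 3125 = 3125
Sum = 4 + 10 + 100 + 500 + 0 + 3125
= 3739


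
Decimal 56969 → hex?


Divide by 16 repeatedly:
56969 ÷ 16 = 3560 remainder 9 (9)
3560 ÷ 16 = 222 remainder 8 (8)
222 ÷ 16 = 13 remainder 14 (E)
13 ÷ 16 = 0 remainder 13 (D)
Reading remainders bottom-up:
= 0xDE89


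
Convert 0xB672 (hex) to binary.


Each hex digit → 4 binary bits:
  B = 1011
  6 = 0110
  7 = 0111
  2 = 0010
Concatenate: 1011 0110 0111 0010
= 1011011001110010


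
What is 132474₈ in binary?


Each octal digit → 3 binary bits:
  1 = 001
  3 = 011
  2 = 010
  4 = 100
  7 = 111
  4 = 100
Concatenate: 001 011 010 100 111 100
= 001011010100111100


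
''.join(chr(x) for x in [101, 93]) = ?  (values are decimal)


Codes (decimal): 101 93
Per-code ASCII lookup:
  101  (range 97-122: lowercase, 101 - 97 = 4) → 'e'
  93  (special character) → ']'
= 'e]'


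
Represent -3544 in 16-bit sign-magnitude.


Sign bit: 1 (negative)
Magnitude: 3544 = 000110111011000
= 1000110111011000


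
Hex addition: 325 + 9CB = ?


Align and add column by column (LSB to MSB, each column mod 16 with carry):
  0325
+ 09CB
  ----
  col 0: 5(5) + B(11) + 0 (carry in) = 16 → 0(0), carry out 1
  col 1: 2(2) + C(12) + 1 (carry in) = 15 → F(15), carry out 0
  col 2: 3(3) + 9(9) + 0 (carry in) = 12 → C(12), carry out 0
  col 3: 0(0) + 0(0) + 0 (carry in) = 0 → 0(0), carry out 0
Reading digits MSB→LSB: 0CF0
Strip leading zeros: CF0
= 0xCF0


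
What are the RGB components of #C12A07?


Hex: #C12A07
R = C1₁₆ = 193
G = 2A₁₆ = 42
B = 07₁₆ = 7
= RGB(193, 42, 7)


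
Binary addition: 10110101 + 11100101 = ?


Align and add column by column (LSB to MSB, carry propagating):
  010110101
+ 011100101
  ---------
  col 0: 1 + 1 + 0 (carry in) = 2 → bit 0, carry out 1
  col 1: 0 + 0 + 1 (carry in) = 1 → bit 1, carry out 0
  col 2: 1 + 1 + 0 (carry in) = 2 → bit 0, carry out 1
  col 3: 0 + 0 + 1 (carry in) = 1 → bit 1, carry out 0
  col 4: 1 + 0 + 0 (carry in) = 1 → bit 1, carry out 0
  col 5: 1 + 1 + 0 (carry in) = 2 → bit 0, carry out 1
  col 6: 0 + 1 + 1 (carry in) = 2 → bit 0, carry out 1
  col 7: 1 + 1 + 1 (carry in) = 3 → bit 1, carry out 1
  col 8: 0 + 0 + 1 (carry in) = 1 → bit 1, carry out 0
Reading bits MSB→LSB: 110011010
Strip leading zeros: 110011010
= 110011010


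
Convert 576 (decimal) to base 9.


Divide by 9 repeatedly:
576 ÷ 9 = 64 remainder 0
64 ÷ 9 = 7 remainder 1
7 ÷ 9 = 0 remainder 7
Reading remainders bottom-up:
= 710


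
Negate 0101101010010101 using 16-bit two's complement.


Original: 0101101010010101
Step 1 - Invert all bits: 1010010101101010
Step 2 - Add 1: 1010010101101010 + 1
= 1010010101101011 (represents -23189)


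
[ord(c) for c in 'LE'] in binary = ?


String: 'LE'  (2 characters)
Per-character ASCII lookup:
  'L': uppercase starts at 65: 'L' = 65 + 11 = 76 → 1001100
  'E': uppercase starts at 65: 'E' = 65 + 4 = 69 → 1000101
= 1001100 1000101


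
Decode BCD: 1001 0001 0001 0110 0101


Each 4-bit group → digit:
  1001 → 9
  0001 → 1
  0001 → 1
  0110 → 6
  0101 → 5
= 91165


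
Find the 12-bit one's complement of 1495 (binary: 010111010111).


Original: 010111010111
Invert all bits:
  bit 0: 0 → 1
  bit 1: 1 → 0
  bit 2: 0 → 1
  bit 3: 1 → 0
  bit 4: 1 → 0
  bit 5: 1 → 0
  bit 6: 0 → 1
  bit 7: 1 → 0
  bit 8: 0 → 1
  bit 9: 1 → 0
  bit 10: 1 → 0
  bit 11: 1 → 0
= 101000101000


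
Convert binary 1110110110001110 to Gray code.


Binary: 1110110110001110
Gray code: G = B XOR (B >> 1)
B >> 1 = 0111011011000111
1110110110001110 XOR 0111011011000111:
  1 XOR 0 = 1
  1 XOR 1 = 0
  1 XOR 1 = 0
  0 XOR 1 = 1
  1 XOR 0 = 1
  1 XOR 1 = 0
  0 XOR 1 = 1
  1 XOR 0 = 1
  1 XOR 1 = 0
  0 XOR 1 = 1
  0 XOR 0 = 0
  0 XOR 0 = 0
  1 XOR 0 = 1
  1 XOR 1 = 0
  1 XOR 1 = 0
  0 XOR 1 = 1
= 1001101101001001


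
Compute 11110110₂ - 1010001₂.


Align and subtract column by column (LSB to MSB, borrowing when needed):
  11110110
- 01010001
  --------
  col 0: (0 - 0 borrow-in) - 1 → borrow from next column: (0+2) - 1 = 1, borrow out 1
  col 1: (1 - 1 borrow-in) - 0 → 0 - 0 = 0, borrow out 0
  col 2: (1 - 0 borrow-in) - 0 → 1 - 0 = 1, borrow out 0
  col 3: (0 - 0 borrow-in) - 0 → 0 - 0 = 0, borrow out 0
  col 4: (1 - 0 borrow-in) - 1 → 1 - 1 = 0, borrow out 0
  col 5: (1 - 0 borrow-in) - 0 → 1 - 0 = 1, borrow out 0
  col 6: (1 - 0 borrow-in) - 1 → 1 - 1 = 0, borrow out 0
  col 7: (1 - 0 borrow-in) - 0 → 1 - 0 = 1, borrow out 0
Reading bits MSB→LSB: 10100101
Strip leading zeros: 10100101
= 10100101


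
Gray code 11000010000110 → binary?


Gray code: 11000010000110
MSB stays the same: 1
Each subsequent bit = prev_binary XOR current_gray:
  B[1] = 1 XOR 1 = 0
  B[2] = 0 XOR 0 = 0
  B[3] = 0 XOR 0 = 0
  B[4] = 0 XOR 0 = 0
  B[5] = 0 XOR 0 = 0
  B[6] = 0 XOR 1 = 1
  B[7] = 1 XOR 0 = 1
  B[8] = 1 XOR 0 = 1
  B[9] = 1 XOR 0 = 1
  B[10] = 1 XOR 0 = 1
  B[11] = 1 XOR 1 = 0
  B[12] = 0 XOR 1 = 1
  B[13] = 1 XOR 0 = 1
= 10000011111011 (8443 decimal)


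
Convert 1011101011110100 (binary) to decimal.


Positional values:
Bit 2: 1 × 2^2 = 4
Bit 4: 1 × 2^4 = 16
Bit 5: 1 × 2^5 = 32
Bit 6: 1 × 2^6 = 64
Bit 7: 1 × 2^7 = 128
Bit 9: 1 × 2^9 = 512
Bit 11: 1 × 2^11 = 2048
Bit 12: 1 × 2^12 = 4096
Bit 13: 1 × 2^13 = 8192
Bit 15: 1 × 2^15 = 32768
Sum = 4 + 16 + 32 + 64 + 128 + 512 + 2048 + 4096 + 8192 + 32768
= 47860


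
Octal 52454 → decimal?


Positional values:
Position 0: 4 × 8^0 = 4
Position 1: 5 × 8^1 = 40
Position 2: 4 × 8^2 = 256
Position 3: 2 × 8^3 = 1024
Position 4: 5 × 8^4 = 20480
Sum = 4 + 40 + 256 + 1024 + 20480
= 21804


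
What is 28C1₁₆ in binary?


Each hex digit → 4 binary bits:
  2 = 0010
  8 = 1000
  C = 1100
  1 = 0001
Concatenate: 0010 1000 1100 0001
= 0010100011000001


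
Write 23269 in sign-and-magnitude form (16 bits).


Sign bit: 0 (positive)
Magnitude: 23269 = 101101011100101
= 0101101011100101


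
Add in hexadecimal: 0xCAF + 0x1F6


Align and add column by column (LSB to MSB, each column mod 16 with carry):
  0CAF
+ 01F6
  ----
  col 0: F(15) + 6(6) + 0 (carry in) = 21 → 5(5), carry out 1
  col 1: A(10) + F(15) + 1 (carry in) = 26 → A(10), carry out 1
  col 2: C(12) + 1(1) + 1 (carry in) = 14 → E(14), carry out 0
  col 3: 0(0) + 0(0) + 0 (carry in) = 0 → 0(0), carry out 0
Reading digits MSB→LSB: 0EA5
Strip leading zeros: EA5
= 0xEA5


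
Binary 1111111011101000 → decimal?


Positional values:
Bit 3: 1 × 2^3 = 8
Bit 5: 1 × 2^5 = 32
Bit 6: 1 × 2^6 = 64
Bit 7: 1 × 2^7 = 128
Bit 9: 1 × 2^9 = 512
Bit 10: 1 × 2^10 = 1024
Bit 11: 1 × 2^11 = 2048
Bit 12: 1 × 2^12 = 4096
Bit 13: 1 × 2^13 = 8192
Bit 14: 1 × 2^14 = 16384
Bit 15: 1 × 2^15 = 32768
Sum = 8 + 32 + 64 + 128 + 512 + 1024 + 2048 + 4096 + 8192 + 16384 + 32768
= 65256


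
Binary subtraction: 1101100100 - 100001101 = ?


Align and subtract column by column (LSB to MSB, borrowing when needed):
  1101100100
- 0100001101
  ----------
  col 0: (0 - 0 borrow-in) - 1 → borrow from next column: (0+2) - 1 = 1, borrow out 1
  col 1: (0 - 1 borrow-in) - 0 → borrow from next column: (-1+2) - 0 = 1, borrow out 1
  col 2: (1 - 1 borrow-in) - 1 → borrow from next column: (0+2) - 1 = 1, borrow out 1
  col 3: (0 - 1 borrow-in) - 1 → borrow from next column: (-1+2) - 1 = 0, borrow out 1
  col 4: (0 - 1 borrow-in) - 0 → borrow from next column: (-1+2) - 0 = 1, borrow out 1
  col 5: (1 - 1 borrow-in) - 0 → 0 - 0 = 0, borrow out 0
  col 6: (1 - 0 borrow-in) - 0 → 1 - 0 = 1, borrow out 0
  col 7: (0 - 0 borrow-in) - 0 → 0 - 0 = 0, borrow out 0
  col 8: (1 - 0 borrow-in) - 1 → 1 - 1 = 0, borrow out 0
  col 9: (1 - 0 borrow-in) - 0 → 1 - 0 = 1, borrow out 0
Reading bits MSB→LSB: 1001010111
Strip leading zeros: 1001010111
= 1001010111


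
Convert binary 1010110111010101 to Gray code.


Binary: 1010110111010101
Gray code: G = B XOR (B >> 1)
B >> 1 = 0101011011101010
1010110111010101 XOR 0101011011101010:
  1 XOR 0 = 1
  0 XOR 1 = 1
  1 XOR 0 = 1
  0 XOR 1 = 1
  1 XOR 0 = 1
  1 XOR 1 = 0
  0 XOR 1 = 1
  1 XOR 0 = 1
  1 XOR 1 = 0
  1 XOR 1 = 0
  0 XOR 1 = 1
  1 XOR 0 = 1
  0 XOR 1 = 1
  1 XOR 0 = 1
  0 XOR 1 = 1
  1 XOR 0 = 1
= 1111101100111111


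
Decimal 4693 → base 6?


Divide by 6 repeatedly:
4693 ÷ 6 = 782 remainder 1
782 ÷ 6 = 130 remainder 2
130 ÷ 6 = 21 remainder 4
21 ÷ 6 = 3 remainder 3
3 ÷ 6 = 0 remainder 3
Reading remainders bottom-up:
= 33421


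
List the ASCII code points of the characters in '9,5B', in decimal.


String: '9,5B'  (4 characters)
Per-character ASCII lookup:
  '9': digits start at 48: '9' = 48 + 9 = 57
  ',': special character: ',' = 44
  '5': digits start at 48: '5' = 48 + 5 = 53
  'B': uppercase starts at 65: 'B' = 65 + 1 = 66
= 57 44 53 66


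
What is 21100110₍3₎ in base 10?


Positional values (base 3):
  0 × 3^0 = 0 × 1 = 0
  1 × 3^1 = 1 × 3 = 3
  1 × 3^2 = 1 × 9 = 9
  0 × 3^3 = 0 × 27 = 0
  0 × 3^4 = 0 × 81 = 0
  1 × 3^5 = 1 × 243 = 243
  1 × 3^6 = 1 × 729 = 729
  2 × 3^7 = 2 × 2187 = 4374
Sum = 0 + 3 + 9 + 0 + 0 + 243 + 729 + 4374
= 5358


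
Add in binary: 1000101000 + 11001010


Align and add column by column (LSB to MSB, carry propagating):
  01000101000
+ 00011001010
  -----------
  col 0: 0 + 0 + 0 (carry in) = 0 → bit 0, carry out 0
  col 1: 0 + 1 + 0 (carry in) = 1 → bit 1, carry out 0
  col 2: 0 + 0 + 0 (carry in) = 0 → bit 0, carry out 0
  col 3: 1 + 1 + 0 (carry in) = 2 → bit 0, carry out 1
  col 4: 0 + 0 + 1 (carry in) = 1 → bit 1, carry out 0
  col 5: 1 + 0 + 0 (carry in) = 1 → bit 1, carry out 0
  col 6: 0 + 1 + 0 (carry in) = 1 → bit 1, carry out 0
  col 7: 0 + 1 + 0 (carry in) = 1 → bit 1, carry out 0
  col 8: 0 + 0 + 0 (carry in) = 0 → bit 0, carry out 0
  col 9: 1 + 0 + 0 (carry in) = 1 → bit 1, carry out 0
  col 10: 0 + 0 + 0 (carry in) = 0 → bit 0, carry out 0
Reading bits MSB→LSB: 01011110010
Strip leading zeros: 1011110010
= 1011110010


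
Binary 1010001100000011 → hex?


Group into 4-bit nibbles: 1010001100000011
  1010 = A
  0011 = 3
  0000 = 0
  0011 = 3
= 0xA303


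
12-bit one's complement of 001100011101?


Original: 001100011101
Invert all bits:
  bit 0: 0 → 1
  bit 1: 0 → 1
  bit 2: 1 → 0
  bit 3: 1 → 0
  bit 4: 0 → 1
  bit 5: 0 → 1
  bit 6: 0 → 1
  bit 7: 1 → 0
  bit 8: 1 → 0
  bit 9: 1 → 0
  bit 10: 0 → 1
  bit 11: 1 → 0
= 110011100010


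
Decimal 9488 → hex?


Divide by 16 repeatedly:
9488 ÷ 16 = 593 remainder 0 (0)
593 ÷ 16 = 37 remainder 1 (1)
37 ÷ 16 = 2 remainder 5 (5)
2 ÷ 16 = 0 remainder 2 (2)
Reading remainders bottom-up:
= 0x2510


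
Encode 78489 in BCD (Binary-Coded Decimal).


Each digit → 4-bit binary:
  7 → 0111
  8 → 1000
  4 → 0100
  8 → 1000
  9 → 1001
= 0111 1000 0100 1000 1001


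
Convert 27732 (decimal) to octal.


Divide by 8 repeatedly:
27732 ÷ 8 = 3466 remainder 4
3466 ÷ 8 = 433 remainder 2
433 ÷ 8 = 54 remainder 1
54 ÷ 8 = 6 remainder 6
6 ÷ 8 = 0 remainder 6
Reading remainders bottom-up:
= 0o66124


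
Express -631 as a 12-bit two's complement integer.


Original: 001001110111
Step 1 - Invert all bits: 110110001000
Step 2 - Add 1: 110110001000 + 1
= 110110001001 (represents -631)


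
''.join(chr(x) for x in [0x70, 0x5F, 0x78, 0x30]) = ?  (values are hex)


Codes (hex): 0x70 0x5F 0x78 0x30
Per-code ASCII lookup:
  0x70 = 112  (range 97-122: lowercase, 112 - 97 = 15) → 'p'
  0x5F = 95  (special character) → '_'
  0x78 = 120  (range 97-122: lowercase, 120 - 97 = 23) → 'x'
  0x30 = 48  (range 48-57: digits, 48 - 48 = 0) → '0'
= 'p_x0'


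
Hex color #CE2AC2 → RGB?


Hex: #CE2AC2
R = CE₁₆ = 206
G = 2A₁₆ = 42
B = C2₁₆ = 194
= RGB(206, 42, 194)


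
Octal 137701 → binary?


Each octal digit → 3 binary bits:
  1 = 001
  3 = 011
  7 = 111
  7 = 111
  0 = 000
  1 = 001
Concatenate: 001 011 111 111 000 001
= 001011111111000001


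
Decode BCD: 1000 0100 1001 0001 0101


Each 4-bit group → digit:
  1000 → 8
  0100 → 4
  1001 → 9
  0001 → 1
  0101 → 5
= 84915


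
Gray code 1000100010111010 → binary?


Gray code: 1000100010111010
MSB stays the same: 1
Each subsequent bit = prev_binary XOR current_gray:
  B[1] = 1 XOR 0 = 1
  B[2] = 1 XOR 0 = 1
  B[3] = 1 XOR 0 = 1
  B[4] = 1 XOR 1 = 0
  B[5] = 0 XOR 0 = 0
  B[6] = 0 XOR 0 = 0
  B[7] = 0 XOR 0 = 0
  B[8] = 0 XOR 1 = 1
  B[9] = 1 XOR 0 = 1
  B[10] = 1 XOR 1 = 0
  B[11] = 0 XOR 1 = 1
  B[12] = 1 XOR 1 = 0
  B[13] = 0 XOR 0 = 0
  B[14] = 0 XOR 1 = 1
  B[15] = 1 XOR 0 = 1
= 1111000011010011 (61651 decimal)
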